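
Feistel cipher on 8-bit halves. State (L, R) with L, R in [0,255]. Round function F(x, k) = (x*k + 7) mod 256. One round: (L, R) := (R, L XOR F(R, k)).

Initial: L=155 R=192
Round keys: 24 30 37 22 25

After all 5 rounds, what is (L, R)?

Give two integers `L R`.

Round 1 (k=24): L=192 R=156
Round 2 (k=30): L=156 R=143
Round 3 (k=37): L=143 R=46
Round 4 (k=22): L=46 R=116
Round 5 (k=25): L=116 R=117

Answer: 116 117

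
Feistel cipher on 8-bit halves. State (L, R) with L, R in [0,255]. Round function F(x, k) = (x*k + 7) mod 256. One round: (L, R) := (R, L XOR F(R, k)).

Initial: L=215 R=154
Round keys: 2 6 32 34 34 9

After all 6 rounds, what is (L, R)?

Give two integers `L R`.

Round 1 (k=2): L=154 R=236
Round 2 (k=6): L=236 R=21
Round 3 (k=32): L=21 R=75
Round 4 (k=34): L=75 R=232
Round 5 (k=34): L=232 R=156
Round 6 (k=9): L=156 R=107

Answer: 156 107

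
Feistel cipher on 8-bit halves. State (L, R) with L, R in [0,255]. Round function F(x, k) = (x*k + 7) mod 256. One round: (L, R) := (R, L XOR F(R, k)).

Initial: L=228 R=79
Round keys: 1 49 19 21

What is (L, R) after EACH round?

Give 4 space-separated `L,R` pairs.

Answer: 79,178 178,86 86,219 219,168

Derivation:
Round 1 (k=1): L=79 R=178
Round 2 (k=49): L=178 R=86
Round 3 (k=19): L=86 R=219
Round 4 (k=21): L=219 R=168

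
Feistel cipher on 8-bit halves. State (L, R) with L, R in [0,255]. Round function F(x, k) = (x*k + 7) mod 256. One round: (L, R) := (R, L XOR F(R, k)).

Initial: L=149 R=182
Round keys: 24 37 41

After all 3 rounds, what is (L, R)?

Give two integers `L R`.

Round 1 (k=24): L=182 R=130
Round 2 (k=37): L=130 R=103
Round 3 (k=41): L=103 R=4

Answer: 103 4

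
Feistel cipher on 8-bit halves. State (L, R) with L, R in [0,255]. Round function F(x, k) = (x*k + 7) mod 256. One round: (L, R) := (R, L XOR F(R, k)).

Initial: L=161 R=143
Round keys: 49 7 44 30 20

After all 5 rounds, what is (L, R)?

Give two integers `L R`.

Round 1 (k=49): L=143 R=199
Round 2 (k=7): L=199 R=247
Round 3 (k=44): L=247 R=188
Round 4 (k=30): L=188 R=248
Round 5 (k=20): L=248 R=219

Answer: 248 219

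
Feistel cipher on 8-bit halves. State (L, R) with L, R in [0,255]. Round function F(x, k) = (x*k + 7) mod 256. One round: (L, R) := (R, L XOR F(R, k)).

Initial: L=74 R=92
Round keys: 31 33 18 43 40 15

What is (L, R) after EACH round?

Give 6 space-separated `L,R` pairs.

Answer: 92,97 97,212 212,142 142,53 53,193 193,99

Derivation:
Round 1 (k=31): L=92 R=97
Round 2 (k=33): L=97 R=212
Round 3 (k=18): L=212 R=142
Round 4 (k=43): L=142 R=53
Round 5 (k=40): L=53 R=193
Round 6 (k=15): L=193 R=99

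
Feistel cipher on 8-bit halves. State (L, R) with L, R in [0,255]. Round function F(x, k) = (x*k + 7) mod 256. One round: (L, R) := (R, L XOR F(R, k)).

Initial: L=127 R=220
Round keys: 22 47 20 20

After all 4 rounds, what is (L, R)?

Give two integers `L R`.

Answer: 243 168

Derivation:
Round 1 (k=22): L=220 R=144
Round 2 (k=47): L=144 R=171
Round 3 (k=20): L=171 R=243
Round 4 (k=20): L=243 R=168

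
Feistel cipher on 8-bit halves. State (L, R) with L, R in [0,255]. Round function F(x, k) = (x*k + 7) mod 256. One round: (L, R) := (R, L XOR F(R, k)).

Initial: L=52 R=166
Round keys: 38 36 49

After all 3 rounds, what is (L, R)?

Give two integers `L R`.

Answer: 197 35

Derivation:
Round 1 (k=38): L=166 R=159
Round 2 (k=36): L=159 R=197
Round 3 (k=49): L=197 R=35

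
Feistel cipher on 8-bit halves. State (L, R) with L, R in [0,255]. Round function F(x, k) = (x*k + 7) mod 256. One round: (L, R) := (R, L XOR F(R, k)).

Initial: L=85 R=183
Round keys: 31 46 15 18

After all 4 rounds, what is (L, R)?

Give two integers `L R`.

Answer: 104 205

Derivation:
Round 1 (k=31): L=183 R=101
Round 2 (k=46): L=101 R=154
Round 3 (k=15): L=154 R=104
Round 4 (k=18): L=104 R=205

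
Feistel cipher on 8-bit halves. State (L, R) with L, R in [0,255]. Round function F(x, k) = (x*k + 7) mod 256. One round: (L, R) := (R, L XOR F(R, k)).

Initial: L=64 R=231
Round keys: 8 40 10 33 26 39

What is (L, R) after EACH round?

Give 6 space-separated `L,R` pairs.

Answer: 231,127 127,56 56,72 72,119 119,85 85,141

Derivation:
Round 1 (k=8): L=231 R=127
Round 2 (k=40): L=127 R=56
Round 3 (k=10): L=56 R=72
Round 4 (k=33): L=72 R=119
Round 5 (k=26): L=119 R=85
Round 6 (k=39): L=85 R=141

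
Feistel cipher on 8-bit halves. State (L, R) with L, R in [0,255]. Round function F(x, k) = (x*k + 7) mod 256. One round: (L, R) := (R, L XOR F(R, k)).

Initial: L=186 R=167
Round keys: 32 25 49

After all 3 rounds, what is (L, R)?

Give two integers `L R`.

Round 1 (k=32): L=167 R=93
Round 2 (k=25): L=93 R=187
Round 3 (k=49): L=187 R=143

Answer: 187 143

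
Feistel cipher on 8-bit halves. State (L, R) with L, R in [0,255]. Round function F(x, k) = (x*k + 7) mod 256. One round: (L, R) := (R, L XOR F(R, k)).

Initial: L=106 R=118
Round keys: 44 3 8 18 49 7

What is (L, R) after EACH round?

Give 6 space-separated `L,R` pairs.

Answer: 118,37 37,0 0,34 34,107 107,160 160,12

Derivation:
Round 1 (k=44): L=118 R=37
Round 2 (k=3): L=37 R=0
Round 3 (k=8): L=0 R=34
Round 4 (k=18): L=34 R=107
Round 5 (k=49): L=107 R=160
Round 6 (k=7): L=160 R=12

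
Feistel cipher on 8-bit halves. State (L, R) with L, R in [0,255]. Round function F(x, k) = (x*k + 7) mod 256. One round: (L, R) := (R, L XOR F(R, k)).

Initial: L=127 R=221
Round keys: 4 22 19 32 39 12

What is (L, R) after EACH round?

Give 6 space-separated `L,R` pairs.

Round 1 (k=4): L=221 R=4
Round 2 (k=22): L=4 R=130
Round 3 (k=19): L=130 R=169
Round 4 (k=32): L=169 R=165
Round 5 (k=39): L=165 R=131
Round 6 (k=12): L=131 R=142

Answer: 221,4 4,130 130,169 169,165 165,131 131,142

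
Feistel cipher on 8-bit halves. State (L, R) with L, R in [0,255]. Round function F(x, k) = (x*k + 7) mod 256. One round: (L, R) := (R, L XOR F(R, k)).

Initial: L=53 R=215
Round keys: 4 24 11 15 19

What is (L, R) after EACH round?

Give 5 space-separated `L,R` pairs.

Answer: 215,86 86,192 192,17 17,198 198,168

Derivation:
Round 1 (k=4): L=215 R=86
Round 2 (k=24): L=86 R=192
Round 3 (k=11): L=192 R=17
Round 4 (k=15): L=17 R=198
Round 5 (k=19): L=198 R=168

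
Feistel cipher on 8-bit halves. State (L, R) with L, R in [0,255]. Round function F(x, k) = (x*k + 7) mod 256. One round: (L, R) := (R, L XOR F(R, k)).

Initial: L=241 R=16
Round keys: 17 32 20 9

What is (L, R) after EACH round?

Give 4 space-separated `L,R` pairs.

Answer: 16,230 230,215 215,53 53,51

Derivation:
Round 1 (k=17): L=16 R=230
Round 2 (k=32): L=230 R=215
Round 3 (k=20): L=215 R=53
Round 4 (k=9): L=53 R=51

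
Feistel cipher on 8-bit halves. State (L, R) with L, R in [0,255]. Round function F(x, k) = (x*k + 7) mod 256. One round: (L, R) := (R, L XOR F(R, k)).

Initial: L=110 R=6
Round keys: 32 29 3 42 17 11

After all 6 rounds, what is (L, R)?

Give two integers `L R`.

Round 1 (k=32): L=6 R=169
Round 2 (k=29): L=169 R=42
Round 3 (k=3): L=42 R=44
Round 4 (k=42): L=44 R=21
Round 5 (k=17): L=21 R=64
Round 6 (k=11): L=64 R=210

Answer: 64 210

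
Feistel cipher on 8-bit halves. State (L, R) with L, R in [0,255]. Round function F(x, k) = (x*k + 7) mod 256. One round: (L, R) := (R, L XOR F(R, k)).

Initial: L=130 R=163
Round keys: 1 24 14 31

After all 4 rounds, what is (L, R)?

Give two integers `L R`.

Answer: 87 244

Derivation:
Round 1 (k=1): L=163 R=40
Round 2 (k=24): L=40 R=100
Round 3 (k=14): L=100 R=87
Round 4 (k=31): L=87 R=244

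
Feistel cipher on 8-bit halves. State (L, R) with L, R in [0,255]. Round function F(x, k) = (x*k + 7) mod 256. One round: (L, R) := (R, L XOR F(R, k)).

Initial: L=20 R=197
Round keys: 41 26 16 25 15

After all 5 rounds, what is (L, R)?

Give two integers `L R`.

Answer: 148 20

Derivation:
Round 1 (k=41): L=197 R=128
Round 2 (k=26): L=128 R=194
Round 3 (k=16): L=194 R=167
Round 4 (k=25): L=167 R=148
Round 5 (k=15): L=148 R=20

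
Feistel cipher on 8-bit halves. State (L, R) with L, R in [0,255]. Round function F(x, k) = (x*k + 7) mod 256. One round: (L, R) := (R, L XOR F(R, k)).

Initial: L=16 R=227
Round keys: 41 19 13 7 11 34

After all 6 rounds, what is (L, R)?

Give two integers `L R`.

Round 1 (k=41): L=227 R=114
Round 2 (k=19): L=114 R=158
Round 3 (k=13): L=158 R=127
Round 4 (k=7): L=127 R=30
Round 5 (k=11): L=30 R=46
Round 6 (k=34): L=46 R=61

Answer: 46 61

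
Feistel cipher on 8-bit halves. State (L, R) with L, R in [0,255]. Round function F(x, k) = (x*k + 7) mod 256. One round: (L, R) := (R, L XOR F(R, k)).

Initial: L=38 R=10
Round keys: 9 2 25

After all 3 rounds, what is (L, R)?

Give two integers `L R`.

Answer: 159 201

Derivation:
Round 1 (k=9): L=10 R=71
Round 2 (k=2): L=71 R=159
Round 3 (k=25): L=159 R=201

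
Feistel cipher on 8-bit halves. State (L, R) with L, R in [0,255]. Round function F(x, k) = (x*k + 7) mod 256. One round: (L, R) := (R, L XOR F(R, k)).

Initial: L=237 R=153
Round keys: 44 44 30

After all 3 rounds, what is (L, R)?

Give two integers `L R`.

Answer: 54 229

Derivation:
Round 1 (k=44): L=153 R=190
Round 2 (k=44): L=190 R=54
Round 3 (k=30): L=54 R=229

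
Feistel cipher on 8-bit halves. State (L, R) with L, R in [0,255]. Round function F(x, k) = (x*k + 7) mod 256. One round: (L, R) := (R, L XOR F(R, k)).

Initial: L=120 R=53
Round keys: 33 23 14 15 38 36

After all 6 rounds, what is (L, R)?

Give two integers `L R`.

Answer: 132 121

Derivation:
Round 1 (k=33): L=53 R=164
Round 2 (k=23): L=164 R=246
Round 3 (k=14): L=246 R=223
Round 4 (k=15): L=223 R=238
Round 5 (k=38): L=238 R=132
Round 6 (k=36): L=132 R=121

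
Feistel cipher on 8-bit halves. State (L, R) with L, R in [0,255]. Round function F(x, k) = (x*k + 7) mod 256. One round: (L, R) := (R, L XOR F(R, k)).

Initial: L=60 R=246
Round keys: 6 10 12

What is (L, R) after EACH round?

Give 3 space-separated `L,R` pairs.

Answer: 246,247 247,91 91,188

Derivation:
Round 1 (k=6): L=246 R=247
Round 2 (k=10): L=247 R=91
Round 3 (k=12): L=91 R=188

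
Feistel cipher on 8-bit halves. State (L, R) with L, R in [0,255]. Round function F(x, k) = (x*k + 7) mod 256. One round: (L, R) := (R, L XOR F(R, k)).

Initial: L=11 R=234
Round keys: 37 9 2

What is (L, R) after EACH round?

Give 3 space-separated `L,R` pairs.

Answer: 234,210 210,131 131,223

Derivation:
Round 1 (k=37): L=234 R=210
Round 2 (k=9): L=210 R=131
Round 3 (k=2): L=131 R=223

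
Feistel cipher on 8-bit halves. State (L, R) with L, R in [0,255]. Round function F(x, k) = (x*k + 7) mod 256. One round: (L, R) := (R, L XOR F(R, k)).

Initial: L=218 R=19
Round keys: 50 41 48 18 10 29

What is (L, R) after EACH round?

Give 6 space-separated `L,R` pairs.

Answer: 19,103 103,149 149,144 144,178 178,107 107,148

Derivation:
Round 1 (k=50): L=19 R=103
Round 2 (k=41): L=103 R=149
Round 3 (k=48): L=149 R=144
Round 4 (k=18): L=144 R=178
Round 5 (k=10): L=178 R=107
Round 6 (k=29): L=107 R=148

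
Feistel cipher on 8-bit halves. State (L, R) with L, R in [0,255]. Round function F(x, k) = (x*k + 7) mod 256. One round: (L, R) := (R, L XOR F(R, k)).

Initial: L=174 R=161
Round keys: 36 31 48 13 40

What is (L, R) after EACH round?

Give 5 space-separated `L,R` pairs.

Answer: 161,5 5,3 3,146 146,114 114,69

Derivation:
Round 1 (k=36): L=161 R=5
Round 2 (k=31): L=5 R=3
Round 3 (k=48): L=3 R=146
Round 4 (k=13): L=146 R=114
Round 5 (k=40): L=114 R=69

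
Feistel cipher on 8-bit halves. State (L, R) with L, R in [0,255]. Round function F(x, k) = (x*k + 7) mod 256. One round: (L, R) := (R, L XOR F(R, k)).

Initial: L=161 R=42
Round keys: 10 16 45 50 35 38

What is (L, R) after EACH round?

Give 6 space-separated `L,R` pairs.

Round 1 (k=10): L=42 R=10
Round 2 (k=16): L=10 R=141
Round 3 (k=45): L=141 R=218
Round 4 (k=50): L=218 R=22
Round 5 (k=35): L=22 R=211
Round 6 (k=38): L=211 R=79

Answer: 42,10 10,141 141,218 218,22 22,211 211,79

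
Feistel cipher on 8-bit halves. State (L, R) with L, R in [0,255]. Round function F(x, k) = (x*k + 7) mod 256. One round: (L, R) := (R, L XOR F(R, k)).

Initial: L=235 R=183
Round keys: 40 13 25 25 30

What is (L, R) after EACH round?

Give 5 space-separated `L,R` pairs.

Answer: 183,116 116,92 92,119 119,250 250,36

Derivation:
Round 1 (k=40): L=183 R=116
Round 2 (k=13): L=116 R=92
Round 3 (k=25): L=92 R=119
Round 4 (k=25): L=119 R=250
Round 5 (k=30): L=250 R=36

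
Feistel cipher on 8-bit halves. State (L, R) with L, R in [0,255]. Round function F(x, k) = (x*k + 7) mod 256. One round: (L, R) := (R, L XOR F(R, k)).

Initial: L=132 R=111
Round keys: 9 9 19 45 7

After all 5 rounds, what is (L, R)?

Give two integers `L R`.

Round 1 (k=9): L=111 R=106
Round 2 (k=9): L=106 R=174
Round 3 (k=19): L=174 R=155
Round 4 (k=45): L=155 R=232
Round 5 (k=7): L=232 R=196

Answer: 232 196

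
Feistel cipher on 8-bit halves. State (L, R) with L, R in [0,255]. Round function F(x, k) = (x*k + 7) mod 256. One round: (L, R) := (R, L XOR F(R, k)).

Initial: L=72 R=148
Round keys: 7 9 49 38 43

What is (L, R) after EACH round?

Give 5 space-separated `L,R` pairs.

Round 1 (k=7): L=148 R=91
Round 2 (k=9): L=91 R=174
Round 3 (k=49): L=174 R=14
Round 4 (k=38): L=14 R=181
Round 5 (k=43): L=181 R=96

Answer: 148,91 91,174 174,14 14,181 181,96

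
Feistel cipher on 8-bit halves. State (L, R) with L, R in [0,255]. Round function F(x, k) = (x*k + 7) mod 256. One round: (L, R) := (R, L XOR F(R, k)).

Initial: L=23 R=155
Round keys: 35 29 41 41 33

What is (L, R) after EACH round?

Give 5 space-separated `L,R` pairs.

Answer: 155,47 47,193 193,223 223,127 127,185

Derivation:
Round 1 (k=35): L=155 R=47
Round 2 (k=29): L=47 R=193
Round 3 (k=41): L=193 R=223
Round 4 (k=41): L=223 R=127
Round 5 (k=33): L=127 R=185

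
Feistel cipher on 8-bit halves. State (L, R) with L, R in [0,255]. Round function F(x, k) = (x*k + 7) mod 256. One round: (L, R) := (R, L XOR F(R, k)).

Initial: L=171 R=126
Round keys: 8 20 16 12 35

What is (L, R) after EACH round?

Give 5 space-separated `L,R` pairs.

Answer: 126,92 92,73 73,203 203,194 194,70

Derivation:
Round 1 (k=8): L=126 R=92
Round 2 (k=20): L=92 R=73
Round 3 (k=16): L=73 R=203
Round 4 (k=12): L=203 R=194
Round 5 (k=35): L=194 R=70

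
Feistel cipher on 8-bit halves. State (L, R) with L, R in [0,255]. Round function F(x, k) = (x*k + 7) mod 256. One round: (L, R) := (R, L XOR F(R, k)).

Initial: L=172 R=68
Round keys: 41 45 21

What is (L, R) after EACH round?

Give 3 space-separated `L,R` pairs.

Round 1 (k=41): L=68 R=71
Round 2 (k=45): L=71 R=198
Round 3 (k=21): L=198 R=2

Answer: 68,71 71,198 198,2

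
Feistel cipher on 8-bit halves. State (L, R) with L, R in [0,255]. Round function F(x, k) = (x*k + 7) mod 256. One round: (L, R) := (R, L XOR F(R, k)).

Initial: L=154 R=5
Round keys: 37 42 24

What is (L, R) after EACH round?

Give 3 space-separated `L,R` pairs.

Answer: 5,90 90,206 206,13

Derivation:
Round 1 (k=37): L=5 R=90
Round 2 (k=42): L=90 R=206
Round 3 (k=24): L=206 R=13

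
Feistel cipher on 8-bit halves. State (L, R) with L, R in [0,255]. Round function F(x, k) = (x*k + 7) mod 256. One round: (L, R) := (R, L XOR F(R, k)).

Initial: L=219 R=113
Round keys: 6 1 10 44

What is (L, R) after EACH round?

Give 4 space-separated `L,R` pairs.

Answer: 113,118 118,12 12,9 9,159

Derivation:
Round 1 (k=6): L=113 R=118
Round 2 (k=1): L=118 R=12
Round 3 (k=10): L=12 R=9
Round 4 (k=44): L=9 R=159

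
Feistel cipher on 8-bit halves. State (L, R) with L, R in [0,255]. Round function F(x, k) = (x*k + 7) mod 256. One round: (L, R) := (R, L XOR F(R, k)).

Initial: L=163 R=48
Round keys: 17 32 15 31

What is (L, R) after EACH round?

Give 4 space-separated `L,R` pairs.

Answer: 48,148 148,183 183,84 84,132

Derivation:
Round 1 (k=17): L=48 R=148
Round 2 (k=32): L=148 R=183
Round 3 (k=15): L=183 R=84
Round 4 (k=31): L=84 R=132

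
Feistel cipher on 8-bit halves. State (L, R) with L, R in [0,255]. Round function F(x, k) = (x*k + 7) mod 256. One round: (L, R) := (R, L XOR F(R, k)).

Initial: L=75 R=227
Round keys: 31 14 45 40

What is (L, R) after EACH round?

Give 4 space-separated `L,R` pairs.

Round 1 (k=31): L=227 R=207
Round 2 (k=14): L=207 R=186
Round 3 (k=45): L=186 R=118
Round 4 (k=40): L=118 R=205

Answer: 227,207 207,186 186,118 118,205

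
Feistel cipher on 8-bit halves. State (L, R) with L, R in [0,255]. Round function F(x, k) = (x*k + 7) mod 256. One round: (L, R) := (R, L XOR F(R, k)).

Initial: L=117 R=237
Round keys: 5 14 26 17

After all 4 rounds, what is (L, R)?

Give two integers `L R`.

Round 1 (k=5): L=237 R=221
Round 2 (k=14): L=221 R=240
Round 3 (k=26): L=240 R=186
Round 4 (k=17): L=186 R=145

Answer: 186 145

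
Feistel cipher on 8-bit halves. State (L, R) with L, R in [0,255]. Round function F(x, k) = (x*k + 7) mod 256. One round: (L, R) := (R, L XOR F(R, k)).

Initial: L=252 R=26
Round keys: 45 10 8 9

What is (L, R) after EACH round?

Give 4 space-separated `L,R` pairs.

Round 1 (k=45): L=26 R=101
Round 2 (k=10): L=101 R=227
Round 3 (k=8): L=227 R=122
Round 4 (k=9): L=122 R=178

Answer: 26,101 101,227 227,122 122,178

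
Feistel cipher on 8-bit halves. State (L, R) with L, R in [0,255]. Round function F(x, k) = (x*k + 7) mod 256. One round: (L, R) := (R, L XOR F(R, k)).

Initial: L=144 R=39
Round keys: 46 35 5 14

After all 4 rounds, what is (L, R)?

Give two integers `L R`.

Answer: 169 144

Derivation:
Round 1 (k=46): L=39 R=153
Round 2 (k=35): L=153 R=213
Round 3 (k=5): L=213 R=169
Round 4 (k=14): L=169 R=144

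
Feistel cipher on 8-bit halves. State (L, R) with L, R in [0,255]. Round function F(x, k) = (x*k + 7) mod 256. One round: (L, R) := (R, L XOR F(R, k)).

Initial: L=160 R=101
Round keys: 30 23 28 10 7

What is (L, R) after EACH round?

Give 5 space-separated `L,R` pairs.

Round 1 (k=30): L=101 R=125
Round 2 (k=23): L=125 R=39
Round 3 (k=28): L=39 R=54
Round 4 (k=10): L=54 R=4
Round 5 (k=7): L=4 R=21

Answer: 101,125 125,39 39,54 54,4 4,21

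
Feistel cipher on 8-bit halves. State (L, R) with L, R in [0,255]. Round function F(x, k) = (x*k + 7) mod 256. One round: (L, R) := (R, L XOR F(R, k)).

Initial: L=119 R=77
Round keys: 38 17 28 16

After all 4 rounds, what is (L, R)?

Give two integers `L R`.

Answer: 245 51

Derivation:
Round 1 (k=38): L=77 R=2
Round 2 (k=17): L=2 R=100
Round 3 (k=28): L=100 R=245
Round 4 (k=16): L=245 R=51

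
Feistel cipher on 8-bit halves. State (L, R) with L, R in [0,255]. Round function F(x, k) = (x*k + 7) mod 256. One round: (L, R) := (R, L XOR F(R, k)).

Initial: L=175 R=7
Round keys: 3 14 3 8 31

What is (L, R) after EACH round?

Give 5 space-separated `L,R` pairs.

Answer: 7,179 179,214 214,58 58,1 1,28

Derivation:
Round 1 (k=3): L=7 R=179
Round 2 (k=14): L=179 R=214
Round 3 (k=3): L=214 R=58
Round 4 (k=8): L=58 R=1
Round 5 (k=31): L=1 R=28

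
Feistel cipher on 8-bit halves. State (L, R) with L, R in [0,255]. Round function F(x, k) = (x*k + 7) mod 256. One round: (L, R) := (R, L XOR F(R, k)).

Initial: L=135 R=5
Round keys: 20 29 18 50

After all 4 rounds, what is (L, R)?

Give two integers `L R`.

Answer: 31 211

Derivation:
Round 1 (k=20): L=5 R=236
Round 2 (k=29): L=236 R=198
Round 3 (k=18): L=198 R=31
Round 4 (k=50): L=31 R=211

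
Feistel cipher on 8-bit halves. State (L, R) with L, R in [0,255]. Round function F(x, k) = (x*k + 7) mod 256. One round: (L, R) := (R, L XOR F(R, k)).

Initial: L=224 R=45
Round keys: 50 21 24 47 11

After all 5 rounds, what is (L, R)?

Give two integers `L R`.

Round 1 (k=50): L=45 R=49
Round 2 (k=21): L=49 R=33
Round 3 (k=24): L=33 R=46
Round 4 (k=47): L=46 R=88
Round 5 (k=11): L=88 R=225

Answer: 88 225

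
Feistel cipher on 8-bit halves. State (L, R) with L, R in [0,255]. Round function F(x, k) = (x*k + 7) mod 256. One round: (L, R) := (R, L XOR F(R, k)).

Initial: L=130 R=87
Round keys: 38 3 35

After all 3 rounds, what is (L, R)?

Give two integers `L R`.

Round 1 (k=38): L=87 R=115
Round 2 (k=3): L=115 R=55
Round 3 (k=35): L=55 R=255

Answer: 55 255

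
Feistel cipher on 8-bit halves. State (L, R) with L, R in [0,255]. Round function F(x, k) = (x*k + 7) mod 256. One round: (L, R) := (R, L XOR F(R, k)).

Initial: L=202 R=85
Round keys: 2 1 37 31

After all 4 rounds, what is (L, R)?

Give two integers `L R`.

Round 1 (k=2): L=85 R=123
Round 2 (k=1): L=123 R=215
Round 3 (k=37): L=215 R=97
Round 4 (k=31): L=97 R=17

Answer: 97 17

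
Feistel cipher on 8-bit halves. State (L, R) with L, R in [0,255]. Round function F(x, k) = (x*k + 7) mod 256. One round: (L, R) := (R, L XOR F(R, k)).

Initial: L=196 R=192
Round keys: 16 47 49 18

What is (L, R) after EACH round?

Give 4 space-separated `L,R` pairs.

Answer: 192,195 195,20 20,24 24,163

Derivation:
Round 1 (k=16): L=192 R=195
Round 2 (k=47): L=195 R=20
Round 3 (k=49): L=20 R=24
Round 4 (k=18): L=24 R=163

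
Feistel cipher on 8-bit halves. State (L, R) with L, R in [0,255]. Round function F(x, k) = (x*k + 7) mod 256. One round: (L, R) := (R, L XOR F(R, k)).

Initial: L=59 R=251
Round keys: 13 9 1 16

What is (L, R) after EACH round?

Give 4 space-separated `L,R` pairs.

Answer: 251,253 253,23 23,227 227,32

Derivation:
Round 1 (k=13): L=251 R=253
Round 2 (k=9): L=253 R=23
Round 3 (k=1): L=23 R=227
Round 4 (k=16): L=227 R=32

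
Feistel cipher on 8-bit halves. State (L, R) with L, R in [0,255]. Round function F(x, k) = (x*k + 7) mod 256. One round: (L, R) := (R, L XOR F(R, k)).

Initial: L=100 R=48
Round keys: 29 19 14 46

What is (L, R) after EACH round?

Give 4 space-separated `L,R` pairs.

Round 1 (k=29): L=48 R=19
Round 2 (k=19): L=19 R=64
Round 3 (k=14): L=64 R=148
Round 4 (k=46): L=148 R=223

Answer: 48,19 19,64 64,148 148,223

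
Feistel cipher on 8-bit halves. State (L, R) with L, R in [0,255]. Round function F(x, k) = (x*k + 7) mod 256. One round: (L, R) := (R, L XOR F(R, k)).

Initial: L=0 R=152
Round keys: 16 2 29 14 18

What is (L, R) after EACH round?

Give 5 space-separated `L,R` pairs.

Answer: 152,135 135,141 141,135 135,228 228,136

Derivation:
Round 1 (k=16): L=152 R=135
Round 2 (k=2): L=135 R=141
Round 3 (k=29): L=141 R=135
Round 4 (k=14): L=135 R=228
Round 5 (k=18): L=228 R=136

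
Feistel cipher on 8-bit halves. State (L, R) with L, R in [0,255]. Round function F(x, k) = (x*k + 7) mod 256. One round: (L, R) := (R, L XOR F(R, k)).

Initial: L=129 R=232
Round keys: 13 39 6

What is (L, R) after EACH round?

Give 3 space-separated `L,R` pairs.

Round 1 (k=13): L=232 R=78
Round 2 (k=39): L=78 R=1
Round 3 (k=6): L=1 R=67

Answer: 232,78 78,1 1,67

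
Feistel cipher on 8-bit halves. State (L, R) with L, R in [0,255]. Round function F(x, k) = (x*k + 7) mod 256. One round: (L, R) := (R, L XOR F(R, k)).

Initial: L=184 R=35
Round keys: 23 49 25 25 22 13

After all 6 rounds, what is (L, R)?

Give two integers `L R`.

Round 1 (k=23): L=35 R=148
Round 2 (k=49): L=148 R=120
Round 3 (k=25): L=120 R=43
Round 4 (k=25): L=43 R=66
Round 5 (k=22): L=66 R=152
Round 6 (k=13): L=152 R=253

Answer: 152 253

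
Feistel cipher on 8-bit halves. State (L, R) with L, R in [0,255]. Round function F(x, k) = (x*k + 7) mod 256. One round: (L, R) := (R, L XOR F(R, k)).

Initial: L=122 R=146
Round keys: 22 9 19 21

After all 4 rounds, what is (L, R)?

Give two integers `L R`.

Answer: 76 233

Derivation:
Round 1 (k=22): L=146 R=233
Round 2 (k=9): L=233 R=170
Round 3 (k=19): L=170 R=76
Round 4 (k=21): L=76 R=233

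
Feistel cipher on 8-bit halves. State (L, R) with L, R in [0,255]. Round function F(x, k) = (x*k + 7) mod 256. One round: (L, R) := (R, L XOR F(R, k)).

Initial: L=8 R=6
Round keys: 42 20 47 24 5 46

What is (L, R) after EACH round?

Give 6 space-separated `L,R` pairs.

Answer: 6,11 11,229 229,25 25,186 186,176 176,29

Derivation:
Round 1 (k=42): L=6 R=11
Round 2 (k=20): L=11 R=229
Round 3 (k=47): L=229 R=25
Round 4 (k=24): L=25 R=186
Round 5 (k=5): L=186 R=176
Round 6 (k=46): L=176 R=29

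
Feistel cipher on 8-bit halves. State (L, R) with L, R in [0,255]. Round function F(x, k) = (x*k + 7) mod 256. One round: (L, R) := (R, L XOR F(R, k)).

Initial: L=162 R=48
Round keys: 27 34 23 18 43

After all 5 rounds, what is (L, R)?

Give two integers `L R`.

Answer: 108 96

Derivation:
Round 1 (k=27): L=48 R=181
Round 2 (k=34): L=181 R=33
Round 3 (k=23): L=33 R=75
Round 4 (k=18): L=75 R=108
Round 5 (k=43): L=108 R=96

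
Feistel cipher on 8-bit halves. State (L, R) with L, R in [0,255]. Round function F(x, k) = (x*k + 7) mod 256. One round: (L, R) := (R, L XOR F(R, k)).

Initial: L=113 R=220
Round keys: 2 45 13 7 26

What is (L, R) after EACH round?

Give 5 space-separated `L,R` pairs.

Round 1 (k=2): L=220 R=206
Round 2 (k=45): L=206 R=225
Round 3 (k=13): L=225 R=186
Round 4 (k=7): L=186 R=252
Round 5 (k=26): L=252 R=37

Answer: 220,206 206,225 225,186 186,252 252,37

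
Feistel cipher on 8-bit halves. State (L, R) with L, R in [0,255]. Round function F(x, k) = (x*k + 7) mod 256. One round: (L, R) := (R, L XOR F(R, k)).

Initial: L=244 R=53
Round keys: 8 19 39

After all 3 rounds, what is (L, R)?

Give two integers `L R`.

Round 1 (k=8): L=53 R=91
Round 2 (k=19): L=91 R=253
Round 3 (k=39): L=253 R=201

Answer: 253 201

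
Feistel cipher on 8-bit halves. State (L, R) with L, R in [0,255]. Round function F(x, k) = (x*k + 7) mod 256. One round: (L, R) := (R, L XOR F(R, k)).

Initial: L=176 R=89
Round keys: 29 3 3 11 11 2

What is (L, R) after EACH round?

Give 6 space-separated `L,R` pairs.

Answer: 89,172 172,82 82,81 81,208 208,166 166,131

Derivation:
Round 1 (k=29): L=89 R=172
Round 2 (k=3): L=172 R=82
Round 3 (k=3): L=82 R=81
Round 4 (k=11): L=81 R=208
Round 5 (k=11): L=208 R=166
Round 6 (k=2): L=166 R=131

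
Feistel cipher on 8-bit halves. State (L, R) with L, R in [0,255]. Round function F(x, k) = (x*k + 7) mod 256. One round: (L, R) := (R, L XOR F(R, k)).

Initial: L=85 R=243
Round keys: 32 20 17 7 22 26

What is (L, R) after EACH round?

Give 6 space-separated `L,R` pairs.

Round 1 (k=32): L=243 R=50
Round 2 (k=20): L=50 R=28
Round 3 (k=17): L=28 R=209
Round 4 (k=7): L=209 R=162
Round 5 (k=22): L=162 R=34
Round 6 (k=26): L=34 R=217

Answer: 243,50 50,28 28,209 209,162 162,34 34,217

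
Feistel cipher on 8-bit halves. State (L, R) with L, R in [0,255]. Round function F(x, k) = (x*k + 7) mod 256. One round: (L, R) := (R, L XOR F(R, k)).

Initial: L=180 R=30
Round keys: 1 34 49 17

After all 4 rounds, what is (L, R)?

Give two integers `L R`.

Round 1 (k=1): L=30 R=145
Round 2 (k=34): L=145 R=87
Round 3 (k=49): L=87 R=63
Round 4 (k=17): L=63 R=97

Answer: 63 97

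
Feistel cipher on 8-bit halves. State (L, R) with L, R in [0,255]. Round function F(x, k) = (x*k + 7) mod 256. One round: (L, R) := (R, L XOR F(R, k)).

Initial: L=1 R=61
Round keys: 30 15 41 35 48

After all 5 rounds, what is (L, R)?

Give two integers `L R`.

Answer: 156 246

Derivation:
Round 1 (k=30): L=61 R=44
Round 2 (k=15): L=44 R=166
Round 3 (k=41): L=166 R=177
Round 4 (k=35): L=177 R=156
Round 5 (k=48): L=156 R=246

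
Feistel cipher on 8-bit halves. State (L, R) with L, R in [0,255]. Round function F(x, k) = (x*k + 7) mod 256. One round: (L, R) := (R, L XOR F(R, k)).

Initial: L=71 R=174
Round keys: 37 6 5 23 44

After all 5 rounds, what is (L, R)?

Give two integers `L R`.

Answer: 152 165

Derivation:
Round 1 (k=37): L=174 R=106
Round 2 (k=6): L=106 R=45
Round 3 (k=5): L=45 R=130
Round 4 (k=23): L=130 R=152
Round 5 (k=44): L=152 R=165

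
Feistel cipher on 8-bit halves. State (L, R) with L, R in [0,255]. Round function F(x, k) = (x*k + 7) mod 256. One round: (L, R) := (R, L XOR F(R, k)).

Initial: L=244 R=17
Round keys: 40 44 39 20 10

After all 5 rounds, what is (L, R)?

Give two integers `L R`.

Answer: 197 191

Derivation:
Round 1 (k=40): L=17 R=91
Round 2 (k=44): L=91 R=186
Round 3 (k=39): L=186 R=6
Round 4 (k=20): L=6 R=197
Round 5 (k=10): L=197 R=191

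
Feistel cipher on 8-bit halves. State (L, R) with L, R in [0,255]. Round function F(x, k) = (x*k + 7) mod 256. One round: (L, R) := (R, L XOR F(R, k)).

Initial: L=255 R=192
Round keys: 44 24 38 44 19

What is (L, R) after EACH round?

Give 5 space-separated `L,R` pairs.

Round 1 (k=44): L=192 R=248
Round 2 (k=24): L=248 R=135
Round 3 (k=38): L=135 R=233
Round 4 (k=44): L=233 R=148
Round 5 (k=19): L=148 R=234

Answer: 192,248 248,135 135,233 233,148 148,234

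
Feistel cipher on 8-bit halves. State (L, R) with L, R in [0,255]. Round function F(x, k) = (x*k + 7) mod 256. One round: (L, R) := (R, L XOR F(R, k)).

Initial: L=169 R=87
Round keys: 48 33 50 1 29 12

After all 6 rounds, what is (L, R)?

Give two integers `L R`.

Answer: 136 137

Derivation:
Round 1 (k=48): L=87 R=254
Round 2 (k=33): L=254 R=146
Round 3 (k=50): L=146 R=117
Round 4 (k=1): L=117 R=238
Round 5 (k=29): L=238 R=136
Round 6 (k=12): L=136 R=137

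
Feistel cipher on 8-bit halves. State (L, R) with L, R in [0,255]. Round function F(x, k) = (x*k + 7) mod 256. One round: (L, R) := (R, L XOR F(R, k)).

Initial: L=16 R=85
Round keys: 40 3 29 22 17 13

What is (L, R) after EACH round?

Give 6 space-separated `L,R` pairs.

Answer: 85,95 95,113 113,139 139,136 136,132 132,51

Derivation:
Round 1 (k=40): L=85 R=95
Round 2 (k=3): L=95 R=113
Round 3 (k=29): L=113 R=139
Round 4 (k=22): L=139 R=136
Round 5 (k=17): L=136 R=132
Round 6 (k=13): L=132 R=51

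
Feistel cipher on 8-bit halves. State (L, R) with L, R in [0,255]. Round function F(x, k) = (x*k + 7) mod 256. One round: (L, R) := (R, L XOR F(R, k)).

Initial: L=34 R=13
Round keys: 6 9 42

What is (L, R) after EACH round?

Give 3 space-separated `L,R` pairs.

Answer: 13,119 119,59 59,194

Derivation:
Round 1 (k=6): L=13 R=119
Round 2 (k=9): L=119 R=59
Round 3 (k=42): L=59 R=194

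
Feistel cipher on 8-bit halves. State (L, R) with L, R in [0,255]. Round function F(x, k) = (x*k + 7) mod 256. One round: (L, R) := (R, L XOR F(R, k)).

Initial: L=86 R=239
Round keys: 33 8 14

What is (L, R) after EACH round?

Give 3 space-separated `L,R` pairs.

Answer: 239,128 128,232 232,55

Derivation:
Round 1 (k=33): L=239 R=128
Round 2 (k=8): L=128 R=232
Round 3 (k=14): L=232 R=55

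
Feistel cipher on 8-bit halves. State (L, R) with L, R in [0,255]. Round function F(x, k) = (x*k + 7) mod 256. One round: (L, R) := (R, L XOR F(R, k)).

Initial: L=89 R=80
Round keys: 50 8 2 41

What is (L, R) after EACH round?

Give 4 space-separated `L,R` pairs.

Answer: 80,254 254,167 167,171 171,205

Derivation:
Round 1 (k=50): L=80 R=254
Round 2 (k=8): L=254 R=167
Round 3 (k=2): L=167 R=171
Round 4 (k=41): L=171 R=205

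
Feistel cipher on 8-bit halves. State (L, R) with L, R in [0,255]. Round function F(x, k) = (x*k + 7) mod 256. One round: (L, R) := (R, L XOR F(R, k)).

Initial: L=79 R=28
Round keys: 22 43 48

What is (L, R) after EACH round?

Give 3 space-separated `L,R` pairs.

Answer: 28,32 32,123 123,55

Derivation:
Round 1 (k=22): L=28 R=32
Round 2 (k=43): L=32 R=123
Round 3 (k=48): L=123 R=55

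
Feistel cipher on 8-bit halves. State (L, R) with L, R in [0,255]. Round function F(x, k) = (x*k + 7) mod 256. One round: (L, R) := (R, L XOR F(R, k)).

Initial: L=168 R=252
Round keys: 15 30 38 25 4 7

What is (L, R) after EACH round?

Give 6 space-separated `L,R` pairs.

Round 1 (k=15): L=252 R=99
Round 2 (k=30): L=99 R=93
Round 3 (k=38): L=93 R=182
Round 4 (k=25): L=182 R=144
Round 5 (k=4): L=144 R=241
Round 6 (k=7): L=241 R=14

Answer: 252,99 99,93 93,182 182,144 144,241 241,14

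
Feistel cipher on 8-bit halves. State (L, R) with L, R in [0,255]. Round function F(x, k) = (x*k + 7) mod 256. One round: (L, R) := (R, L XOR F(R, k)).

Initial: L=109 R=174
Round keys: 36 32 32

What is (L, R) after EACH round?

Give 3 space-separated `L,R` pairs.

Answer: 174,18 18,233 233,53

Derivation:
Round 1 (k=36): L=174 R=18
Round 2 (k=32): L=18 R=233
Round 3 (k=32): L=233 R=53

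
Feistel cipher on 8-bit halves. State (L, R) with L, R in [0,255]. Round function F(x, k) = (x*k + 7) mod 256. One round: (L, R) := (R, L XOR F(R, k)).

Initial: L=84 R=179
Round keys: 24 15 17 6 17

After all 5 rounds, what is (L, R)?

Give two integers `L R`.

Round 1 (k=24): L=179 R=155
Round 2 (k=15): L=155 R=175
Round 3 (k=17): L=175 R=61
Round 4 (k=6): L=61 R=218
Round 5 (k=17): L=218 R=188

Answer: 218 188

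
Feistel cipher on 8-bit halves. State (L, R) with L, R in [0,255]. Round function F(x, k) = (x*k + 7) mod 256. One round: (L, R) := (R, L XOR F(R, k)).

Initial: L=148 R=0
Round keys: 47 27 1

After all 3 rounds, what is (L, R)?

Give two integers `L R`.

Round 1 (k=47): L=0 R=147
Round 2 (k=27): L=147 R=136
Round 3 (k=1): L=136 R=28

Answer: 136 28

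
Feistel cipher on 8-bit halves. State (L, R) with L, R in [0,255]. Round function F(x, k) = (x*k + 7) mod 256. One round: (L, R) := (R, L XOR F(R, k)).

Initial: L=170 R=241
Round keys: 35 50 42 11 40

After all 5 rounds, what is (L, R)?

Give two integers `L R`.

Round 1 (k=35): L=241 R=80
Round 2 (k=50): L=80 R=86
Round 3 (k=42): L=86 R=115
Round 4 (k=11): L=115 R=174
Round 5 (k=40): L=174 R=68

Answer: 174 68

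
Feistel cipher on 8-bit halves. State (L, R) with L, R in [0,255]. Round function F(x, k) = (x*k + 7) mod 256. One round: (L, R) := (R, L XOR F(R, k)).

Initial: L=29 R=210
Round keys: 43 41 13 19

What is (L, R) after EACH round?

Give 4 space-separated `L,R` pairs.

Round 1 (k=43): L=210 R=80
Round 2 (k=41): L=80 R=5
Round 3 (k=13): L=5 R=24
Round 4 (k=19): L=24 R=202

Answer: 210,80 80,5 5,24 24,202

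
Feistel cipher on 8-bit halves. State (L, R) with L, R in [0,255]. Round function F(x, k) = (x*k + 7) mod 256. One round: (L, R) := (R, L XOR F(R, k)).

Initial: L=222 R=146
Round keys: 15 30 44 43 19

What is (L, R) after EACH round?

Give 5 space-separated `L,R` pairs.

Answer: 146,75 75,67 67,192 192,4 4,147

Derivation:
Round 1 (k=15): L=146 R=75
Round 2 (k=30): L=75 R=67
Round 3 (k=44): L=67 R=192
Round 4 (k=43): L=192 R=4
Round 5 (k=19): L=4 R=147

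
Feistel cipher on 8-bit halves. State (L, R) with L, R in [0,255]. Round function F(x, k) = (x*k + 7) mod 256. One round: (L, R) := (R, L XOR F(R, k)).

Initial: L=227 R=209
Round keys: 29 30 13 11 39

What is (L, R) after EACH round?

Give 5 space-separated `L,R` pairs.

Round 1 (k=29): L=209 R=87
Round 2 (k=30): L=87 R=232
Round 3 (k=13): L=232 R=152
Round 4 (k=11): L=152 R=103
Round 5 (k=39): L=103 R=32

Answer: 209,87 87,232 232,152 152,103 103,32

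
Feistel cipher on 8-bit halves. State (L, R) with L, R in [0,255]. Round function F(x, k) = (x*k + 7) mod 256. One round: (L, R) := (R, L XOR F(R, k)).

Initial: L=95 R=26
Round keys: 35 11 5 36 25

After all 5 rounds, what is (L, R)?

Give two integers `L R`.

Round 1 (k=35): L=26 R=202
Round 2 (k=11): L=202 R=175
Round 3 (k=5): L=175 R=184
Round 4 (k=36): L=184 R=72
Round 5 (k=25): L=72 R=183

Answer: 72 183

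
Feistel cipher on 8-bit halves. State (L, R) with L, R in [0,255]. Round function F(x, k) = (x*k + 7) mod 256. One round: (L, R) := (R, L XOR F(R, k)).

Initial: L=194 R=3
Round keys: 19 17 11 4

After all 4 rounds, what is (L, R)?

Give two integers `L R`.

Answer: 215 201

Derivation:
Round 1 (k=19): L=3 R=130
Round 2 (k=17): L=130 R=170
Round 3 (k=11): L=170 R=215
Round 4 (k=4): L=215 R=201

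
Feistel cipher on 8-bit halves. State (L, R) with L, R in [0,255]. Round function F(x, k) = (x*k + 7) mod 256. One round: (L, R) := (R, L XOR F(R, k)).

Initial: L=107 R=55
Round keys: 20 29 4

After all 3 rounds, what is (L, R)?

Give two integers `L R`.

Round 1 (k=20): L=55 R=56
Round 2 (k=29): L=56 R=104
Round 3 (k=4): L=104 R=159

Answer: 104 159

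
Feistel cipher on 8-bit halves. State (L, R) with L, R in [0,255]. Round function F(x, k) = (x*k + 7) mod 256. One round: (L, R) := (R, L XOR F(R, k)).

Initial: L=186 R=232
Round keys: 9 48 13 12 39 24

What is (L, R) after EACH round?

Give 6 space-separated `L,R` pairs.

Round 1 (k=9): L=232 R=149
Round 2 (k=48): L=149 R=31
Round 3 (k=13): L=31 R=15
Round 4 (k=12): L=15 R=164
Round 5 (k=39): L=164 R=12
Round 6 (k=24): L=12 R=131

Answer: 232,149 149,31 31,15 15,164 164,12 12,131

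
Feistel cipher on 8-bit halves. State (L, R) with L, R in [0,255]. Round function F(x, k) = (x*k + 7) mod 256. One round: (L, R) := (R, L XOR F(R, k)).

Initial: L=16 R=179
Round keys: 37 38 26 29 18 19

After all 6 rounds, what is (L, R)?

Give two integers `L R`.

Answer: 62 253

Derivation:
Round 1 (k=37): L=179 R=246
Round 2 (k=38): L=246 R=56
Round 3 (k=26): L=56 R=65
Round 4 (k=29): L=65 R=92
Round 5 (k=18): L=92 R=62
Round 6 (k=19): L=62 R=253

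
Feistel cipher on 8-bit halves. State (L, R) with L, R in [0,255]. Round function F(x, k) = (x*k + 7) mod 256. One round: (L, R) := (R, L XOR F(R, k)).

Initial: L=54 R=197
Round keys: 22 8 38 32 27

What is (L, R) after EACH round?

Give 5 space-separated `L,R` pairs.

Answer: 197,195 195,218 218,160 160,221 221,246

Derivation:
Round 1 (k=22): L=197 R=195
Round 2 (k=8): L=195 R=218
Round 3 (k=38): L=218 R=160
Round 4 (k=32): L=160 R=221
Round 5 (k=27): L=221 R=246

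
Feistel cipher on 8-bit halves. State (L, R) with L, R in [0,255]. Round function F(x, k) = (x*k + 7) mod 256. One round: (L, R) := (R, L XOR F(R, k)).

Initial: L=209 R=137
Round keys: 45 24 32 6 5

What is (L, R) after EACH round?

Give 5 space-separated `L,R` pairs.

Answer: 137,205 205,182 182,10 10,245 245,218

Derivation:
Round 1 (k=45): L=137 R=205
Round 2 (k=24): L=205 R=182
Round 3 (k=32): L=182 R=10
Round 4 (k=6): L=10 R=245
Round 5 (k=5): L=245 R=218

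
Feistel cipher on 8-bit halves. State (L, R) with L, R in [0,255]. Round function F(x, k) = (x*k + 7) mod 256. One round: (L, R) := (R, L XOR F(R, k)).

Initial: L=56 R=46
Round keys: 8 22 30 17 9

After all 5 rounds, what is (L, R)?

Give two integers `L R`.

Round 1 (k=8): L=46 R=79
Round 2 (k=22): L=79 R=255
Round 3 (k=30): L=255 R=166
Round 4 (k=17): L=166 R=242
Round 5 (k=9): L=242 R=47

Answer: 242 47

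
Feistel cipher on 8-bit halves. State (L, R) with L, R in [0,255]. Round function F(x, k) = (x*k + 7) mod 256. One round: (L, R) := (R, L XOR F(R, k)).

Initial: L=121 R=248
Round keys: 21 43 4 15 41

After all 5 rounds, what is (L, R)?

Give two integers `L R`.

Round 1 (k=21): L=248 R=38
Round 2 (k=43): L=38 R=145
Round 3 (k=4): L=145 R=109
Round 4 (k=15): L=109 R=251
Round 5 (k=41): L=251 R=87

Answer: 251 87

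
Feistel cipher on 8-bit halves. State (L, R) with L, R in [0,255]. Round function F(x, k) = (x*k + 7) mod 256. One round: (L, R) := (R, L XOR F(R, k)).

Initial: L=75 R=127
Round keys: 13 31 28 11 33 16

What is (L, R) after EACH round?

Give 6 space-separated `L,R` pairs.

Round 1 (k=13): L=127 R=49
Round 2 (k=31): L=49 R=137
Round 3 (k=28): L=137 R=50
Round 4 (k=11): L=50 R=164
Round 5 (k=33): L=164 R=25
Round 6 (k=16): L=25 R=51

Answer: 127,49 49,137 137,50 50,164 164,25 25,51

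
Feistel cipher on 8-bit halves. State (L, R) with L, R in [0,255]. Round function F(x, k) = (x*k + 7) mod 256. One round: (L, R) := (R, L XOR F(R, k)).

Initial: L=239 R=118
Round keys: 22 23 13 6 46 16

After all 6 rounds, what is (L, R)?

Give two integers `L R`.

Answer: 239 141

Derivation:
Round 1 (k=22): L=118 R=196
Round 2 (k=23): L=196 R=213
Round 3 (k=13): L=213 R=28
Round 4 (k=6): L=28 R=122
Round 5 (k=46): L=122 R=239
Round 6 (k=16): L=239 R=141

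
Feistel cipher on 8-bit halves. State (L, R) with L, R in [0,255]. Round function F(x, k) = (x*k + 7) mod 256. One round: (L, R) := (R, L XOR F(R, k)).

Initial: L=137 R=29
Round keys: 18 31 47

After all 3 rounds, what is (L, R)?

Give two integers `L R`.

Answer: 114 109

Derivation:
Round 1 (k=18): L=29 R=152
Round 2 (k=31): L=152 R=114
Round 3 (k=47): L=114 R=109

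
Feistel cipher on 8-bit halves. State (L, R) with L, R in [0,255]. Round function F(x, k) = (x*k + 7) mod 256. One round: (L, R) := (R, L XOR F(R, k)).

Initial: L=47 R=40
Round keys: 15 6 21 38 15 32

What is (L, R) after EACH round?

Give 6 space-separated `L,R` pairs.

Round 1 (k=15): L=40 R=112
Round 2 (k=6): L=112 R=143
Round 3 (k=21): L=143 R=178
Round 4 (k=38): L=178 R=252
Round 5 (k=15): L=252 R=121
Round 6 (k=32): L=121 R=219

Answer: 40,112 112,143 143,178 178,252 252,121 121,219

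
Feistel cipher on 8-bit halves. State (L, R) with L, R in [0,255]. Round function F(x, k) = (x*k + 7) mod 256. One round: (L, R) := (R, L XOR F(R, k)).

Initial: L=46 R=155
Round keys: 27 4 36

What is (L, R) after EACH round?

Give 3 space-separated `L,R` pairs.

Round 1 (k=27): L=155 R=78
Round 2 (k=4): L=78 R=164
Round 3 (k=36): L=164 R=89

Answer: 155,78 78,164 164,89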